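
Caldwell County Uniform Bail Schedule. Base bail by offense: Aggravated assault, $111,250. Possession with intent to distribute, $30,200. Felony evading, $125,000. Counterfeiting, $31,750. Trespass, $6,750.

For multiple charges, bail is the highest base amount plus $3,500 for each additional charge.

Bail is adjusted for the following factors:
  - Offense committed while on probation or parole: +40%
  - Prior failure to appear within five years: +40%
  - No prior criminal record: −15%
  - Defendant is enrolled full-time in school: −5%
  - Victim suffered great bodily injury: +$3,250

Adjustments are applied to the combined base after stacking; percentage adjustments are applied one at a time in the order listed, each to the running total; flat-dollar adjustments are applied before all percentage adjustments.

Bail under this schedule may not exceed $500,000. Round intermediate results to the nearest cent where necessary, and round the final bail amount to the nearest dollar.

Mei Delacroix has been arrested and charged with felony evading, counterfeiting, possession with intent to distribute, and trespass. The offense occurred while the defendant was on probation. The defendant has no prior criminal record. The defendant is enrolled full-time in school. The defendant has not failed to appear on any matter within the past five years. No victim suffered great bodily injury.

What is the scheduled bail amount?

Base amounts from the schedule: felony evading $125,000; counterfeiting $31,750; possession with intent to distribute $30,200; trespass $6,750.
Stacking rule: highest base plus $3,500 per additional charge. Highest is felony evading at $125,000; 3 additional charges → +$10,500. Combined base = $135,500.
Offense committed while on probation or parole (+40%): $135,500 × 1.4 = $189,700.
No prior criminal record (−15%): $189,700 × 0.85 = $161,245.
Defendant is enrolled full-time in school (−5%): $161,245 × 0.95 = $153,182.75.
$153,182.75 is within the $500,000 maximum.
Rounded to the nearest dollar: $153,183.

$153,183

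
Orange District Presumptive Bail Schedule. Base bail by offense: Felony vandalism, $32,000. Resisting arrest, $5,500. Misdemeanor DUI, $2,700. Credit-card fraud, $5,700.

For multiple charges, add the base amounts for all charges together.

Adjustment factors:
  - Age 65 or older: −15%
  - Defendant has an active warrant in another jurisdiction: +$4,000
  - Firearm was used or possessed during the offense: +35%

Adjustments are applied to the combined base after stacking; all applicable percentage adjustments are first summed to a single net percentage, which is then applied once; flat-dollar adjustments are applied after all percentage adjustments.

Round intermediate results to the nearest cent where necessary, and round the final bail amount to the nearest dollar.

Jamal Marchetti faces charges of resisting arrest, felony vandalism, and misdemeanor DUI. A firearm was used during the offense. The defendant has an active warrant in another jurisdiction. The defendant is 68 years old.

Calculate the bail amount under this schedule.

Base amounts from the schedule: resisting arrest $5,500; felony vandalism $32,000; misdemeanor DUI $2,700.
Stacking rule: sum of all bases. $5,500 + $32,000 + $2,700 = $40,200.
Net percentage adjustment: −15% +35% = +20%. $40,200 × 1.2 = $48,240.
Defendant has an active warrant in another jurisdiction (+$4,000 flat): $48,240 + $4,000 = $52,240.

$52,240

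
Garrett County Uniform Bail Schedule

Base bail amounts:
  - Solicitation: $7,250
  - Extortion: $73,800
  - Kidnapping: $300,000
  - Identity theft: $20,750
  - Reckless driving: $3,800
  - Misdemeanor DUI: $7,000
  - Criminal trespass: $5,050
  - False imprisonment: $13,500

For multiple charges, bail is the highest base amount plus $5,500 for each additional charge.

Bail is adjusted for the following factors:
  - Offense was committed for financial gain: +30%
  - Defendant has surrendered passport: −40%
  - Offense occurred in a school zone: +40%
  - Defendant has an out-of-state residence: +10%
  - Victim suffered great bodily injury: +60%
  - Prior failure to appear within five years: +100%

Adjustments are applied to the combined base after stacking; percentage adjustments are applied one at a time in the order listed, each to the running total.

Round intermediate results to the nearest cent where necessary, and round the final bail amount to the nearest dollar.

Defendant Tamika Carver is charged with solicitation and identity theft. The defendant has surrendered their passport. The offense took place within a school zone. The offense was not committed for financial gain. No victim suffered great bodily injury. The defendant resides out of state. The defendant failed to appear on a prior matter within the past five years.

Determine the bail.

Base amounts from the schedule: solicitation $7,250; identity theft $20,750.
Stacking rule: highest base plus $5,500 per additional charge. Highest is identity theft at $20,750; 1 additional charge → +$5,500. Combined base = $26,250.
Defendant has surrendered passport (−40%): $26,250 × 0.6 = $15,750.
Offense occurred in a school zone (+40%): $15,750 × 1.4 = $22,050.
Defendant has an out-of-state residence (+10%): $22,050 × 1.1 = $24,255.
Prior failure to appear within five years (+100%): $24,255 × 2 = $48,510.

$48,510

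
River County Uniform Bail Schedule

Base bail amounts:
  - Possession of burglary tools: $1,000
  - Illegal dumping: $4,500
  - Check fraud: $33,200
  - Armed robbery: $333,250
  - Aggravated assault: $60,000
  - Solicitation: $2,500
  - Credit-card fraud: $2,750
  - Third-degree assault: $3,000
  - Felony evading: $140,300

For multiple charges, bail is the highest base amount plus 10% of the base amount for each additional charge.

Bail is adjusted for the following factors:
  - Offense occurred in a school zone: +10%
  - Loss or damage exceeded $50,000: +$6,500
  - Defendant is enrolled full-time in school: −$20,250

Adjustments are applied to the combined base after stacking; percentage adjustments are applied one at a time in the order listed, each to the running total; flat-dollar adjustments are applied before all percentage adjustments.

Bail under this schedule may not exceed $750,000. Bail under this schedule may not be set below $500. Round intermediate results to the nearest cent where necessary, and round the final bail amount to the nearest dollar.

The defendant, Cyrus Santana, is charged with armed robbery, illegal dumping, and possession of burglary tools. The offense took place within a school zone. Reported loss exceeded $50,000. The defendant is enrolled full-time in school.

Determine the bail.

$352,055

Base amounts from the schedule: armed robbery $333,250; illegal dumping $4,500; possession of burglary tools $1,000.
Stacking rule: highest base plus 10% of each additional charge. Highest is armed robbery at $333,250. Additional: $4,500 × 10% = $450; $1,000 × 10% = $100. Combined base = $333,250 + $550 = $333,800.
Loss or damage exceeded $50,000 (+$6,500 flat): $333,800 + $6,500 = $340,300.
Defendant is enrolled full-time in school (−$20,250 flat): $340,300 − $20,250 = $320,050.
Offense occurred in a school zone (+10%): $320,050 × 1.1 = $352,055.
$352,055 is within the $750,000 maximum.
$352,055 is at or above the $500 minimum.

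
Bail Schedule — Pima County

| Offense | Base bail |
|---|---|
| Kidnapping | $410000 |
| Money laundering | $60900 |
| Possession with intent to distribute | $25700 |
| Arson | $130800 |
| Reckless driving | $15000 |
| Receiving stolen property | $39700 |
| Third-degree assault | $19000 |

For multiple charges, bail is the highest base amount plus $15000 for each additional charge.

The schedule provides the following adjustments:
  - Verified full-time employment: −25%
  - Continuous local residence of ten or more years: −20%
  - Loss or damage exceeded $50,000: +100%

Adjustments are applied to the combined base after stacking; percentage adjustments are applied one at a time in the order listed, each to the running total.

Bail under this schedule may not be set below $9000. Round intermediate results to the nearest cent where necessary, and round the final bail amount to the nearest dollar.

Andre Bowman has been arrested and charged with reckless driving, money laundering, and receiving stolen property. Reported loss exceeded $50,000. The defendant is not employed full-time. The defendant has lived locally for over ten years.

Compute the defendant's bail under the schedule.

Base amounts from the schedule: reckless driving $15000; money laundering $60900; receiving stolen property $39700.
Stacking rule: highest base plus $15000 per additional charge. Highest is money laundering at $60900; 2 additional charges → +$30000. Combined base = $90900.
Continuous local residence of ten or more years (−20%): $90900 × 0.8 = $72720.
Loss or damage exceeded $50,000 (+100%): $72720 × 2 = $145440.
$145440 is at or above the $9000 minimum.

$145440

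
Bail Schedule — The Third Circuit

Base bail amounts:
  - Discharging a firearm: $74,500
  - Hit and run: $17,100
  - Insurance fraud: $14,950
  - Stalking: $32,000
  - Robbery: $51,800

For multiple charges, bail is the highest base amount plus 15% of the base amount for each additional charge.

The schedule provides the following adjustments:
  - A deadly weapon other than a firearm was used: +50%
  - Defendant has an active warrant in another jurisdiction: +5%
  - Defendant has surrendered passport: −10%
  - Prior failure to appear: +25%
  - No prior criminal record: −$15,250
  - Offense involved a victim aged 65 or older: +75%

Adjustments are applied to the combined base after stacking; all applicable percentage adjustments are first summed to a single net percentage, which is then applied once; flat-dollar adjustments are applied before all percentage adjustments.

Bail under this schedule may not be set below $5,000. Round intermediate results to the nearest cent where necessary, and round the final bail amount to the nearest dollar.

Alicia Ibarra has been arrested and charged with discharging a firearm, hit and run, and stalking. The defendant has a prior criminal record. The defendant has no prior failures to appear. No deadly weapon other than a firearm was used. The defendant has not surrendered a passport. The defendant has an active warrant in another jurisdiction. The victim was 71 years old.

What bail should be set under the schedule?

$147,357

Base amounts from the schedule: discharging a firearm $74,500; hit and run $17,100; stalking $32,000.
Stacking rule: highest base plus 15% of each additional charge. Highest is discharging a firearm at $74,500. Additional: $17,100 × 15% = $2,565; $32,000 × 15% = $4,800. Combined base = $74,500 + $7,365 = $81,865.
Net percentage adjustment: +5% +75% = +80%. $81,865 × 1.8 = $147,357.
$147,357 is at or above the $5,000 minimum.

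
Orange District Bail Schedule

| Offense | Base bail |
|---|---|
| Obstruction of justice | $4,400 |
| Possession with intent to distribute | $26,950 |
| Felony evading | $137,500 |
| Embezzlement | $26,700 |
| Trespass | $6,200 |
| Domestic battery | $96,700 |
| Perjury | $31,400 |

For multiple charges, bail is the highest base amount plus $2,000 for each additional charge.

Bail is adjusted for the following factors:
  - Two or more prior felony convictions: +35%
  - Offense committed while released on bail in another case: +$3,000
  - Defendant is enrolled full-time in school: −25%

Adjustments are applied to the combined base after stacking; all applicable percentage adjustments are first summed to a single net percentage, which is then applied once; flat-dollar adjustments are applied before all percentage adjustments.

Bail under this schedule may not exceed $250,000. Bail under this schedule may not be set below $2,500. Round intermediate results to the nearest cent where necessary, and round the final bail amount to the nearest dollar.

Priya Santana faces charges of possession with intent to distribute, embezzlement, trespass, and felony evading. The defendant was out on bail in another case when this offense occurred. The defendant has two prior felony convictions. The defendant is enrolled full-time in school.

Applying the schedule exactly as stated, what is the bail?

Base amounts from the schedule: possession with intent to distribute $26,950; embezzlement $26,700; trespass $6,200; felony evading $137,500.
Stacking rule: highest base plus $2,000 per additional charge. Highest is felony evading at $137,500; 3 additional charges → +$6,000. Combined base = $143,500.
Offense committed while released on bail in another case (+$3,000 flat): $143,500 + $3,000 = $146,500.
Net percentage adjustment: +35% −25% = +10%. $146,500 × 1.1 = $161,150.
$161,150 is within the $250,000 maximum.
$161,150 is at or above the $2,500 minimum.

$161,150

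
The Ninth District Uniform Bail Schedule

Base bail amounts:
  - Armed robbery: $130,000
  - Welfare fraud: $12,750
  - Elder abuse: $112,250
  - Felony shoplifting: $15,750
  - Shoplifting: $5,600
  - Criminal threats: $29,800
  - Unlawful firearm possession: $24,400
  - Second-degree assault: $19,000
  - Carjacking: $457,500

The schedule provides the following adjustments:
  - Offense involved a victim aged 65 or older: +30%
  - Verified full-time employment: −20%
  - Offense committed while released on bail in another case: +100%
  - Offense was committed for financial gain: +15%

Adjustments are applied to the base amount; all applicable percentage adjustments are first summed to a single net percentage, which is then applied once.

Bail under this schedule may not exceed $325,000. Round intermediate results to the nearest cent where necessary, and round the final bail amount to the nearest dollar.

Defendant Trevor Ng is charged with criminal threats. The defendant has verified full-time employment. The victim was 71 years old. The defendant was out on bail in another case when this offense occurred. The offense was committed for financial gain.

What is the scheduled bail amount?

Base amounts from the schedule: criminal threats $29,800.
Single charge. Combined base = $29,800.
Net percentage adjustment: +30% −20% +100% +15% = +125%. $29,800 × 2.25 = $67,050.
$67,050 is within the $325,000 maximum.

$67,050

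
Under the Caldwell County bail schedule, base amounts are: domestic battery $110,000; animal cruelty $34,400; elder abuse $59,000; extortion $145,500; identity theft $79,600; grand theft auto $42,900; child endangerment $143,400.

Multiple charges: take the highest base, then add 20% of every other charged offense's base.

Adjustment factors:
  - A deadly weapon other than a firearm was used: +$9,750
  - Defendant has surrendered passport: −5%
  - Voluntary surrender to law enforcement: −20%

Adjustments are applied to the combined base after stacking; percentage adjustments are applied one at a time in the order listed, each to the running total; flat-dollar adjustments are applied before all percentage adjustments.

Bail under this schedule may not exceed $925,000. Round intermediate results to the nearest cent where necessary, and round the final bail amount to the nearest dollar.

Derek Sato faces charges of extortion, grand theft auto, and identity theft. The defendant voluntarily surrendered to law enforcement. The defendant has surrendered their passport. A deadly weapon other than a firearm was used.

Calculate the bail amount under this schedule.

Base amounts from the schedule: extortion $145,500; grand theft auto $42,900; identity theft $79,600.
Stacking rule: highest base plus 20% of each additional charge. Highest is extortion at $145,500. Additional: $42,900 × 20% = $8,580; $79,600 × 20% = $15,920. Combined base = $145,500 + $24,500 = $170,000.
A deadly weapon other than a firearm was used (+$9,750 flat): $170,000 + $9,750 = $179,750.
Defendant has surrendered passport (−5%): $179,750 × 0.95 = $170,762.50.
Voluntary surrender to law enforcement (−20%): $170,762.50 × 0.8 = $136,610.
$136,610 is within the $925,000 maximum.

$136,610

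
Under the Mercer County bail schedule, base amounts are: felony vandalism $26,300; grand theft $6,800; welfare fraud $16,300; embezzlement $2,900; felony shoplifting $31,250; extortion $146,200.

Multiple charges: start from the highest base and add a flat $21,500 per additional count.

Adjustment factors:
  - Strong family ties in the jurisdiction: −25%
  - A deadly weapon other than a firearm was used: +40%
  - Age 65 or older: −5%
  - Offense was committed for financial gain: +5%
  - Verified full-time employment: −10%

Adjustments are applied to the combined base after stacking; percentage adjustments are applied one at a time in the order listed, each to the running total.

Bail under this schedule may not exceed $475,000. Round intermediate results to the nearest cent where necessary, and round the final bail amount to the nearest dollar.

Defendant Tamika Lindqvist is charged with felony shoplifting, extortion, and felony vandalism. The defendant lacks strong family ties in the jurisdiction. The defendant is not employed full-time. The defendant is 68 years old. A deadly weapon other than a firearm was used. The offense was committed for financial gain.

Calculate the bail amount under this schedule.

$264,218

Base amounts from the schedule: felony shoplifting $31,250; extortion $146,200; felony vandalism $26,300.
Stacking rule: highest base plus $21,500 per additional charge. Highest is extortion at $146,200; 2 additional charges → +$43,000. Combined base = $189,200.
A deadly weapon other than a firearm was used (+40%): $189,200 × 1.4 = $264,880.
Age 65 or older (−5%): $264,880 × 0.95 = $251,636.
Offense was committed for financial gain (+5%): $251,636 × 1.05 = $264,217.80.
$264,217.80 is within the $475,000 maximum.
Rounded to the nearest dollar: $264,218.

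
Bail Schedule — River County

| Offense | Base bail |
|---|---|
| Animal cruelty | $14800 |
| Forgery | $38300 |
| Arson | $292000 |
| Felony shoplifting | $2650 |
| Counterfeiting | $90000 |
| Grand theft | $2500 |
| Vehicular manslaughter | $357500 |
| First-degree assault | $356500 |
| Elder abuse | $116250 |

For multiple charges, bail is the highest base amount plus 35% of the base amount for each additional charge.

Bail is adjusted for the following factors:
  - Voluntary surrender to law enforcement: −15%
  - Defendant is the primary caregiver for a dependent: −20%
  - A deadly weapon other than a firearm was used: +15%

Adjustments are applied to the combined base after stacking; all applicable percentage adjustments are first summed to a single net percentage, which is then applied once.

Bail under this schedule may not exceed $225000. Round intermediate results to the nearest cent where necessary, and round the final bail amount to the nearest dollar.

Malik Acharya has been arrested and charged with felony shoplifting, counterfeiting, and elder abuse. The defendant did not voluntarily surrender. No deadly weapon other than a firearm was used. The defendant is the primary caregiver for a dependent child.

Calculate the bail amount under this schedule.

$118942

Base amounts from the schedule: felony shoplifting $2650; counterfeiting $90000; elder abuse $116250.
Stacking rule: highest base plus 35% of each additional charge. Highest is elder abuse at $116250. Additional: $2650 × 35% = $927.50; $90000 × 35% = $31500. Combined base = $116250 + $32427.50 = $148677.50.
Defendant is the primary caregiver for a dependent (−20%): $148677.50 × 0.8 = $118942.
$118942 is within the $225000 maximum.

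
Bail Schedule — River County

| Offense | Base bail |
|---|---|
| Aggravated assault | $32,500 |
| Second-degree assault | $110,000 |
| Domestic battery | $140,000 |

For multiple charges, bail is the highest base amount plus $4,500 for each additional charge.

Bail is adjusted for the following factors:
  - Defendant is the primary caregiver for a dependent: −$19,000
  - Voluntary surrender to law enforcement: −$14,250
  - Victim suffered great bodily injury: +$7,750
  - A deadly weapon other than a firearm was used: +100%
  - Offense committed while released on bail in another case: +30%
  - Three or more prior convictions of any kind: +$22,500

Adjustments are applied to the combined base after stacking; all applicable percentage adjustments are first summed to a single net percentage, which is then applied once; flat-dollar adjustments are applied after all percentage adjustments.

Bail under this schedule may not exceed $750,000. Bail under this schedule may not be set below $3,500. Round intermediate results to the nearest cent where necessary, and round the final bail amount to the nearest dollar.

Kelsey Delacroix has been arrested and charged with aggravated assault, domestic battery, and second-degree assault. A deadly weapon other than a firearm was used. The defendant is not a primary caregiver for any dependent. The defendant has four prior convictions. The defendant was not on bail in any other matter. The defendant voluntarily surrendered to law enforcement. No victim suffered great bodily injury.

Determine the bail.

$306,250

Base amounts from the schedule: aggravated assault $32,500; domestic battery $140,000; second-degree assault $110,000.
Stacking rule: highest base plus $4,500 per additional charge. Highest is domestic battery at $140,000; 2 additional charges → +$9,000. Combined base = $149,000.
A deadly weapon other than a firearm was used (+100%): $149,000 × 2 = $298,000.
Voluntary surrender to law enforcement (−$14,250 flat): $298,000 − $14,250 = $283,750.
Three or more prior convictions of any kind (+$22,500 flat): $283,750 + $22,500 = $306,250.
$306,250 is within the $750,000 maximum.
$306,250 is at or above the $3,500 minimum.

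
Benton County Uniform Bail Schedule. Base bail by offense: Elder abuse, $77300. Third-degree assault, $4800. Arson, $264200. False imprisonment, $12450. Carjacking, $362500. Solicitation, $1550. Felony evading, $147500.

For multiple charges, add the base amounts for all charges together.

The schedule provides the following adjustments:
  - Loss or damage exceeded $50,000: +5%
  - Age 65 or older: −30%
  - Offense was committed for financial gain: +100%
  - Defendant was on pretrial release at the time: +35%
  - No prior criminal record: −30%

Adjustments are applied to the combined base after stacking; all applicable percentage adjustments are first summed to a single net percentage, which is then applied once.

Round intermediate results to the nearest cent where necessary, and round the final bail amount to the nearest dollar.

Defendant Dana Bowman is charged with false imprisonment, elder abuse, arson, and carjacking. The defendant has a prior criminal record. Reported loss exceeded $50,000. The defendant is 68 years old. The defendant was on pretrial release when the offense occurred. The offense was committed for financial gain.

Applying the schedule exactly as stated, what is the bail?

Base amounts from the schedule: false imprisonment $12450; elder abuse $77300; arson $264200; carjacking $362500.
Stacking rule: sum of all bases. $12450 + $77300 + $264200 + $362500 = $716450.
Net percentage adjustment: +5% −30% +100% +35% = +110%. $716450 × 2.1 = $1504545.

$1504545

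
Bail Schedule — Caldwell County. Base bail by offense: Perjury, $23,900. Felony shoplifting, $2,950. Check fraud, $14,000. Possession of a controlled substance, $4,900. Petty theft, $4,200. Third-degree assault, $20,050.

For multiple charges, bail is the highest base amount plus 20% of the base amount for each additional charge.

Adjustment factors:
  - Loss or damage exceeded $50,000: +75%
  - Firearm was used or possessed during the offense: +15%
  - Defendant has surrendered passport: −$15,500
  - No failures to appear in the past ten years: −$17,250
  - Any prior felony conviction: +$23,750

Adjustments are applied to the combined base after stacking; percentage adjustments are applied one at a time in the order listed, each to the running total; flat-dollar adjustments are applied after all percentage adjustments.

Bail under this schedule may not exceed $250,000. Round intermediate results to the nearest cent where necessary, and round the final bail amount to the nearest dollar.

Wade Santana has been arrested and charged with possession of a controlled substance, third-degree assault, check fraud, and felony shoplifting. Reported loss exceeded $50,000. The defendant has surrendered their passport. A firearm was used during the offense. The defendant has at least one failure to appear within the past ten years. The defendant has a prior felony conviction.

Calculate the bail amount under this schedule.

$57,395

Base amounts from the schedule: possession of a controlled substance $4,900; third-degree assault $20,050; check fraud $14,000; felony shoplifting $2,950.
Stacking rule: highest base plus 20% of each additional charge. Highest is third-degree assault at $20,050. Additional: $4,900 × 20% = $980; $14,000 × 20% = $2,800; $2,950 × 20% = $590. Combined base = $20,050 + $4,370 = $24,420.
Loss or damage exceeded $50,000 (+75%): $24,420 × 1.75 = $42,735.
Firearm was used or possessed during the offense (+15%): $42,735 × 1.15 = $49,145.25.
Defendant has surrendered passport (−$15,500 flat): $49,145.25 − $15,500 = $33,645.25.
Any prior felony conviction (+$23,750 flat): $33,645.25 + $23,750 = $57,395.25.
$57,395.25 is within the $250,000 maximum.
Rounded to the nearest dollar: $57,395.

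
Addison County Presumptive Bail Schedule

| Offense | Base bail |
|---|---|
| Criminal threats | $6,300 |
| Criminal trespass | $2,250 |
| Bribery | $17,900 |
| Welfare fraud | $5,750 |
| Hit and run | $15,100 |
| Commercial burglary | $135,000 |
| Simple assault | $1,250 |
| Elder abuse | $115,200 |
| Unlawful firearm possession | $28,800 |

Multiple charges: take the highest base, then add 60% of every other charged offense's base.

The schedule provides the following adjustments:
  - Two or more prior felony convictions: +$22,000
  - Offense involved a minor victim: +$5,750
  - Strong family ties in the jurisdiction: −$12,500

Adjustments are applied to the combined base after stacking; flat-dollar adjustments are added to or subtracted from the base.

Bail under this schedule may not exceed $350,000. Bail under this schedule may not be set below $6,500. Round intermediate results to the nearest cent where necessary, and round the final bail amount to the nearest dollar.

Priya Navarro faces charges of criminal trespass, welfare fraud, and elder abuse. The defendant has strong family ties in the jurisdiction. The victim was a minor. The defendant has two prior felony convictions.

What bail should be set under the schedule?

$135,250

Base amounts from the schedule: criminal trespass $2,250; welfare fraud $5,750; elder abuse $115,200.
Stacking rule: highest base plus 60% of each additional charge. Highest is elder abuse at $115,200. Additional: $2,250 × 60% = $1,350; $5,750 × 60% = $3,450. Combined base = $115,200 + $4,800 = $120,000.
Two or more prior felony convictions (+$22,000 flat): $120,000 + $22,000 = $142,000.
Offense involved a minor victim (+$5,750 flat): $142,000 + $5,750 = $147,750.
Strong family ties in the jurisdiction (−$12,500 flat): $147,750 − $12,500 = $135,250.
$135,250 is within the $350,000 maximum.
$135,250 is at or above the $6,500 minimum.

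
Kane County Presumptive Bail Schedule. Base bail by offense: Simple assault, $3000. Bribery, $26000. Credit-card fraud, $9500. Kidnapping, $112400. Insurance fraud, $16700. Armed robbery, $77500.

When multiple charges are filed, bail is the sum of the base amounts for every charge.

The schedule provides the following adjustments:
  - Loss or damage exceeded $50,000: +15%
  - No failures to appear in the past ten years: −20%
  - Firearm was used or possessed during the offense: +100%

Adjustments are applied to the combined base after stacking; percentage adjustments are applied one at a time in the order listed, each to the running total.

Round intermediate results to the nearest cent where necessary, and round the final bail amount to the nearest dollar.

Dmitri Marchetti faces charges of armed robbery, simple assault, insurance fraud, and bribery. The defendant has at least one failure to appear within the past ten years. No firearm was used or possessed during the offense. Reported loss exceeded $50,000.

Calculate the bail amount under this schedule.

$141680

Base amounts from the schedule: armed robbery $77500; simple assault $3000; insurance fraud $16700; bribery $26000.
Stacking rule: sum of all bases. $77500 + $3000 + $16700 + $26000 = $123200.
Loss or damage exceeded $50,000 (+15%): $123200 × 1.15 = $141680.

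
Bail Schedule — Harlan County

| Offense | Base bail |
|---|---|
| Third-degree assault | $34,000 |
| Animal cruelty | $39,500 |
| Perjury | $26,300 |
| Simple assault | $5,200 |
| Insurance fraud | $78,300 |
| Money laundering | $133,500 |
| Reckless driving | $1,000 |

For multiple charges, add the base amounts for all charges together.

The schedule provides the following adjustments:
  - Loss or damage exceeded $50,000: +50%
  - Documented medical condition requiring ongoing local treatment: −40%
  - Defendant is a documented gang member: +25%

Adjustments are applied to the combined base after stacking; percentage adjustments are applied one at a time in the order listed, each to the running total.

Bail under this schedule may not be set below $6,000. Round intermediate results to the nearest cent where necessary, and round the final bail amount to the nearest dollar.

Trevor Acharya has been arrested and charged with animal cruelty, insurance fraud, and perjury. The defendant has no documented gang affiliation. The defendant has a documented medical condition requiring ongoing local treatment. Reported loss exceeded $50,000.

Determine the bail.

$129,690

Base amounts from the schedule: animal cruelty $39,500; insurance fraud $78,300; perjury $26,300.
Stacking rule: sum of all bases. $39,500 + $78,300 + $26,300 = $144,100.
Loss or damage exceeded $50,000 (+50%): $144,100 × 1.5 = $216,150.
Documented medical condition requiring ongoing local treatment (−40%): $216,150 × 0.6 = $129,690.
$129,690 is at or above the $6,000 minimum.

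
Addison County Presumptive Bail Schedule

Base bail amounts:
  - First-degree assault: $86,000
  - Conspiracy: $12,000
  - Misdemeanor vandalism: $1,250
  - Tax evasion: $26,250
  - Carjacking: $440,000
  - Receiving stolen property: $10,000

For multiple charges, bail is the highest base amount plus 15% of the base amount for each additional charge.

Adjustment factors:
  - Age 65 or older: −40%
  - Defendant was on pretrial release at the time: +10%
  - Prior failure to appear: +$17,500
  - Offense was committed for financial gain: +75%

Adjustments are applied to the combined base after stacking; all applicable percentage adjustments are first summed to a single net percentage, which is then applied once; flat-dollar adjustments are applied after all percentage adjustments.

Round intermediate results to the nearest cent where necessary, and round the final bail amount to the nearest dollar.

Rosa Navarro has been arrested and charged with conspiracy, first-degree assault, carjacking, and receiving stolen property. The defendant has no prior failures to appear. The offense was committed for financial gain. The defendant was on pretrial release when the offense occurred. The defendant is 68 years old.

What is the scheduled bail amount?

$661,490

Base amounts from the schedule: conspiracy $12,000; first-degree assault $86,000; carjacking $440,000; receiving stolen property $10,000.
Stacking rule: highest base plus 15% of each additional charge. Highest is carjacking at $440,000. Additional: $12,000 × 15% = $1,800; $86,000 × 15% = $12,900; $10,000 × 15% = $1,500. Combined base = $440,000 + $16,200 = $456,200.
Net percentage adjustment: −40% +10% +75% = +45%. $456,200 × 1.45 = $661,490.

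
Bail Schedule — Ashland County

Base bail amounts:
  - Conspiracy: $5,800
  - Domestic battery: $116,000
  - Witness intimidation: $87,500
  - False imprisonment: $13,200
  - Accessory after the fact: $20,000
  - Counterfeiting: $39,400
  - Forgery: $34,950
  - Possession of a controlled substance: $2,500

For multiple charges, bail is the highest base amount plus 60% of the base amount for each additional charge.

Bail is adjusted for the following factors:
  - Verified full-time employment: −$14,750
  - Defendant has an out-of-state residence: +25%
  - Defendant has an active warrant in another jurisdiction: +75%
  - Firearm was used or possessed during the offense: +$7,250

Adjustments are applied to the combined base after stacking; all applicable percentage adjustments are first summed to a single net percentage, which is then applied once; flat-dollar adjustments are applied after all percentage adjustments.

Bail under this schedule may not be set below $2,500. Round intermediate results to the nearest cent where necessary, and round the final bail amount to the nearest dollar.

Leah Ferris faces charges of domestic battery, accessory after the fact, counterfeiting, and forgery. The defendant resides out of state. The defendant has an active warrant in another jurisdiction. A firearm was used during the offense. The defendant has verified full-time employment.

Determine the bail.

$337,720

Base amounts from the schedule: domestic battery $116,000; accessory after the fact $20,000; counterfeiting $39,400; forgery $34,950.
Stacking rule: highest base plus 60% of each additional charge. Highest is domestic battery at $116,000. Additional: $20,000 × 60% = $12,000; $39,400 × 60% = $23,640; $34,950 × 60% = $20,970. Combined base = $116,000 + $56,610 = $172,610.
Net percentage adjustment: +25% +75% = +100%. $172,610 × 2 = $345,220.
Verified full-time employment (−$14,750 flat): $345,220 − $14,750 = $330,470.
Firearm was used or possessed during the offense (+$7,250 flat): $330,470 + $7,250 = $337,720.
$337,720 is at or above the $2,500 minimum.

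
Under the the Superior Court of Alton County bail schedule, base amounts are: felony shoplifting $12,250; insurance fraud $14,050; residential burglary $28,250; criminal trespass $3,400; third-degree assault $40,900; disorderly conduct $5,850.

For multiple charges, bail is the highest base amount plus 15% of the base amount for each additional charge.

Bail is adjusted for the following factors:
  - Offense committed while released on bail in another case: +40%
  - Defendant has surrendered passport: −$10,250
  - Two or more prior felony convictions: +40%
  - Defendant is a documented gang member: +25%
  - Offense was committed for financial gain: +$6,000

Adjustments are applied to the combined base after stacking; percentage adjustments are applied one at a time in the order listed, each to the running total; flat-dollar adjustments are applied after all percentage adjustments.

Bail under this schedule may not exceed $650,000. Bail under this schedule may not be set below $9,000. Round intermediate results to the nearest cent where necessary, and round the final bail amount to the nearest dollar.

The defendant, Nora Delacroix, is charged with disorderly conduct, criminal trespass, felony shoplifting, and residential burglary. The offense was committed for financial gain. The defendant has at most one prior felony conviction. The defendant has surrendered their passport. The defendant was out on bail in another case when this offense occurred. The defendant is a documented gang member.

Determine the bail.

Base amounts from the schedule: disorderly conduct $5,850; criminal trespass $3,400; felony shoplifting $12,250; residential burglary $28,250.
Stacking rule: highest base plus 15% of each additional charge. Highest is residential burglary at $28,250. Additional: $5,850 × 15% = $877.50; $3,400 × 15% = $510; $12,250 × 15% = $1,837.50. Combined base = $28,250 + $3,225 = $31,475.
Offense committed while released on bail in another case (+40%): $31,475 × 1.4 = $44,065.
Defendant is a documented gang member (+25%): $44,065 × 1.25 = $55,081.25.
Defendant has surrendered passport (−$10,250 flat): $55,081.25 − $10,250 = $44,831.25.
Offense was committed for financial gain (+$6,000 flat): $44,831.25 + $6,000 = $50,831.25.
$50,831.25 is within the $650,000 maximum.
$50,831.25 is at or above the $9,000 minimum.
Rounded to the nearest dollar: $50,831.

$50,831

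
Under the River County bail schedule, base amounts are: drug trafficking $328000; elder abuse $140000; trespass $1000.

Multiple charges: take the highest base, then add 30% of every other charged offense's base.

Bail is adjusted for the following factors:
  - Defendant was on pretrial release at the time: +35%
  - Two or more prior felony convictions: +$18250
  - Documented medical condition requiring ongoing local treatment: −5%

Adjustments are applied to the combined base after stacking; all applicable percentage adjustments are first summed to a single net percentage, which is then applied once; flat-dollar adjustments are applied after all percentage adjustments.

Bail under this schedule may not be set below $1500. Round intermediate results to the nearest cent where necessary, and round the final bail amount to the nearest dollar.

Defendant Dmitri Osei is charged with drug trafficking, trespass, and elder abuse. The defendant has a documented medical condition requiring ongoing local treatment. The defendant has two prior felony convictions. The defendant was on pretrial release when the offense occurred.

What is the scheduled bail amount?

Base amounts from the schedule: drug trafficking $328000; trespass $1000; elder abuse $140000.
Stacking rule: highest base plus 30% of each additional charge. Highest is drug trafficking at $328000. Additional: $1000 × 30% = $300; $140000 × 30% = $42000. Combined base = $328000 + $42300 = $370300.
Net percentage adjustment: +35% −5% = +30%. $370300 × 1.3 = $481390.
Two or more prior felony convictions (+$18250 flat): $481390 + $18250 = $499640.
$499640 is at or above the $1500 minimum.

$499640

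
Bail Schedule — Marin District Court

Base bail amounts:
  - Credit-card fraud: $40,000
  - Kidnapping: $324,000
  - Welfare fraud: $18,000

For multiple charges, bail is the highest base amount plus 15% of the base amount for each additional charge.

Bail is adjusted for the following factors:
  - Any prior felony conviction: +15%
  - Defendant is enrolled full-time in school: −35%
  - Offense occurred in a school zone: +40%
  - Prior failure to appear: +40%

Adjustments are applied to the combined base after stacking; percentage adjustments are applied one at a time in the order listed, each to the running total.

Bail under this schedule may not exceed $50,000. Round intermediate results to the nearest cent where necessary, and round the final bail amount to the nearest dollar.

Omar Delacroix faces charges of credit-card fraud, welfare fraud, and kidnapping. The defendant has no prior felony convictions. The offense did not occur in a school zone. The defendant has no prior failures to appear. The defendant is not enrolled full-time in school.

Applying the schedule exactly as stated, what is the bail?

$50,000

Base amounts from the schedule: credit-card fraud $40,000; welfare fraud $18,000; kidnapping $324,000.
Stacking rule: highest base plus 15% of each additional charge. Highest is kidnapping at $324,000. Additional: $40,000 × 15% = $6,000; $18,000 × 15% = $2,700. Combined base = $324,000 + $8,700 = $332,700.
No adjustment factors apply to this defendant.
Result $332,700 exceeds the maximum of $50,000; bail is capped at $50,000.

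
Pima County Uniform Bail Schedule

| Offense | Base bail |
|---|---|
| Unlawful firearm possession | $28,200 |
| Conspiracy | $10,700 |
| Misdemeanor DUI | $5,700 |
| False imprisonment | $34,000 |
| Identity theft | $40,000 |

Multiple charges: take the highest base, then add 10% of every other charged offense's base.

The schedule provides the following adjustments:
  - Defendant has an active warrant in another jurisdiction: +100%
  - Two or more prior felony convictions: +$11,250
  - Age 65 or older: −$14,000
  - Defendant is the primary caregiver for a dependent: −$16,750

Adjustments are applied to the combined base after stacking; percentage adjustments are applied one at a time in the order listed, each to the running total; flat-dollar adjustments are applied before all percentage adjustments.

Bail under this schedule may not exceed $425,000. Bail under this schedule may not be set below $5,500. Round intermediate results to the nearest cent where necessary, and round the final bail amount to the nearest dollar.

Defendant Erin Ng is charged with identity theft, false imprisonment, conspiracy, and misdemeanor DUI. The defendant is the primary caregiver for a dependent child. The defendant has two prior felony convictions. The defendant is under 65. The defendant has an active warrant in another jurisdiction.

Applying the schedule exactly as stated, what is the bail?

$79,080

Base amounts from the schedule: identity theft $40,000; false imprisonment $34,000; conspiracy $10,700; misdemeanor DUI $5,700.
Stacking rule: highest base plus 10% of each additional charge. Highest is identity theft at $40,000. Additional: $34,000 × 10% = $3,400; $10,700 × 10% = $1,070; $5,700 × 10% = $570. Combined base = $40,000 + $5,040 = $45,040.
Two or more prior felony convictions (+$11,250 flat): $45,040 + $11,250 = $56,290.
Defendant is the primary caregiver for a dependent (−$16,750 flat): $56,290 − $16,750 = $39,540.
Defendant has an active warrant in another jurisdiction (+100%): $39,540 × 2 = $79,080.
$79,080 is within the $425,000 maximum.
$79,080 is at or above the $5,500 minimum.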